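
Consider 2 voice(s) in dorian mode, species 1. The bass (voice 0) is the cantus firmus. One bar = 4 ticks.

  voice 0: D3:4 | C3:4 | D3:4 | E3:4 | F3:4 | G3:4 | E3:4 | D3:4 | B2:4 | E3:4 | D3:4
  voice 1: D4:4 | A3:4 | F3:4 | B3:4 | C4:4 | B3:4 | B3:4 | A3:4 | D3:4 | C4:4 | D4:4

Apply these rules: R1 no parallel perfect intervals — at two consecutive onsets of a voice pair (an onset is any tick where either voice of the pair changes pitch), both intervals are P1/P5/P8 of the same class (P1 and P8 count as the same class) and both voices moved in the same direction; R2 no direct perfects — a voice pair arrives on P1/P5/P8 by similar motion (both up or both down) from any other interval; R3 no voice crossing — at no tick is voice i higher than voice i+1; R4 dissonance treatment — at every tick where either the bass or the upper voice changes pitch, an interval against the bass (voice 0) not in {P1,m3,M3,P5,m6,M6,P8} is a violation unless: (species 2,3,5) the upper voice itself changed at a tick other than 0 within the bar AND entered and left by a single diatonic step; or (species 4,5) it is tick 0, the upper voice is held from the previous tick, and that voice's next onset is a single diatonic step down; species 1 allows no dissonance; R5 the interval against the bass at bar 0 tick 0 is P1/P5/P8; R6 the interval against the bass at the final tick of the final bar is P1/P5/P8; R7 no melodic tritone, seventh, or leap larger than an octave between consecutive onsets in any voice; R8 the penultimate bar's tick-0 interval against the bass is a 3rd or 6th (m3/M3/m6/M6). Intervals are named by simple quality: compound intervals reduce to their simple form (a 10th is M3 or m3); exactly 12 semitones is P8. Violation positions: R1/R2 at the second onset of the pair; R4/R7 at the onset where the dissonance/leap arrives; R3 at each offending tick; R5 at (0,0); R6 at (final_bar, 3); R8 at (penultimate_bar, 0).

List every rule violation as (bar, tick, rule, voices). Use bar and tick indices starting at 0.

(3, 0, R2, (0, 1))
(3, 0, R7, (1,))
(4, 0, R1, (0, 1))
(7, 0, R1, (0, 1))
(9, 0, R7, (1,))

bar 0: v0=D3 v1=D4 downbeat P8
bar 1: v0=C3 v1=A3 downbeat M6
bar 2: v0=D3 v1=F3 downbeat m3
bar 3: v0=E3 v1=B3 downbeat P5
bar 4: v0=F3 v1=C4 downbeat P5
bar 5: v0=G3 v1=B3 downbeat M3
bar 6: v0=E3 v1=B3 downbeat P5
bar 7: v0=D3 v1=A3 downbeat P5
bar 8: v0=B2 v1=D3 downbeat m3
bar 9: v0=E3 v1=C4 downbeat m6
bar 10: v0=D3 v1=D4 downbeat P8
  -> R2 @ bar 3 tick 0 v(0, 1): D3/F3 m3 -> E3/B3 P5 similar
  -> R7 @ bar 3 tick 0 v(1,): F3->B3 leap 6st
  -> R1 @ bar 4 tick 0 v(0, 1): E3/B3 P5 -> F3/C4 P5 similar
  -> R1 @ bar 7 tick 0 v(0, 1): E3/B3 P5 -> D3/A3 P5 similar
  -> R7 @ bar 9 tick 0 v(1,): D3->C4 leap 10st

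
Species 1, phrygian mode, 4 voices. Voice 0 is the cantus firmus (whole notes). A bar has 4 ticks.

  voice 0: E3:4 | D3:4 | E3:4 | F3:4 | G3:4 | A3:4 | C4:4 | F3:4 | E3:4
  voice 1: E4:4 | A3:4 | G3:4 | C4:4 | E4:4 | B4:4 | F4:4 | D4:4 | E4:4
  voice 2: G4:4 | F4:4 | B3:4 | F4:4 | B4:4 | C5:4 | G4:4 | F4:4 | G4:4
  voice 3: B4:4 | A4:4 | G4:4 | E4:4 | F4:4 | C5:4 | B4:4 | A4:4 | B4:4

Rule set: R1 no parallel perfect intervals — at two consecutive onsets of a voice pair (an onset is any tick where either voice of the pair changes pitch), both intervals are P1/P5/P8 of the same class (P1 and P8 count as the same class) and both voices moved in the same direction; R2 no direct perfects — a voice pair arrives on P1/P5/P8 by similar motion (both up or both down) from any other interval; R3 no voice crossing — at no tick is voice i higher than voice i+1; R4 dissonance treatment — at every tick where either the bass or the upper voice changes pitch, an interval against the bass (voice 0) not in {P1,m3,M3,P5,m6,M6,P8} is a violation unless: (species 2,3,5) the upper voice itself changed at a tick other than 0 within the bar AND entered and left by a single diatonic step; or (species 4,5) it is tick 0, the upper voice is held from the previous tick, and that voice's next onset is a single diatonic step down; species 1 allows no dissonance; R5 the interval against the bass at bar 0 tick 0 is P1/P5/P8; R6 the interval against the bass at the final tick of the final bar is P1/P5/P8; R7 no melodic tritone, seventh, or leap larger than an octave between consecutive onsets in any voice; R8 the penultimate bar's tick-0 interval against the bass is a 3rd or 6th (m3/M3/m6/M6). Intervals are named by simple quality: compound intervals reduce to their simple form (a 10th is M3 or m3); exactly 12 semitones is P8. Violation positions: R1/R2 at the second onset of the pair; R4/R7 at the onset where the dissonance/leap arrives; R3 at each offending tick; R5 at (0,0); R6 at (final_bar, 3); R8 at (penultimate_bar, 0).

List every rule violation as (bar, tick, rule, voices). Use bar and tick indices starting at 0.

(0, 0, R5, (0, 2))
(1, 0, R1, (0, 3))
(1, 0, R2, (0, 1))
(1, 0, R2, (1, 3))
(2, 0, R1, (1, 3))
(2, 0, R7, (2,))
(3, 0, R2, (0, 1))
(3, 0, R2, (0, 2))
(3, 0, R3, (2, 3))
(3, 0, R4, (0, 3))
(3, 0, R7, (2,))
(3, 1, R3, (2, 3))
(3, 2, R3, (2, 3))
(3, 3, R3, (2, 3))
(4, 0, R2, (1, 2))
(4, 0, R3, (2, 3))
(4, 0, R4, (0, 3))
(4, 0, R7, (2,))
(4, 1, R3, (2, 3))
(4, 2, R3, (2, 3))
(4, 3, R3, (2, 3))
(5, 0, R2, (2, 3))
(5, 0, R4, (0, 1))
(6, 0, R4, (0, 1))
(6, 0, R4, (0, 3))
(6, 0, R7, (1,))
(7, 0, R2, (0, 2))
(7, 0, R2, (1, 3))
(7, 0, R8, (0, 2))
(8, 0, R1, (1, 3))
(8, 3, R6, (0, 2))

bar 0: v0=E3 v1=E4 v2=G4 v3=B4 downbeat P5
bar 1: v0=D3 v1=A3 v2=F4 v3=A4 downbeat P5
bar 2: v0=E3 v1=G3 v2=B3 v3=G4 downbeat m3
bar 3: v0=F3 v1=C4 v2=F4 v3=E4 downbeat M7
bar 4: v0=G3 v1=E4 v2=B4 v3=F4 downbeat m7
bar 5: v0=A3 v1=B4 v2=C5 v3=C5 downbeat m3
bar 6: v0=C4 v1=F4 v2=G4 v3=B4 downbeat M7
bar 7: v0=F3 v1=D4 v2=F4 v3=A4 downbeat M3
bar 8: v0=E3 v1=E4 v2=G4 v3=B4 downbeat P5
  -> R5 @ bar 0 tick 0 v(0, 2): opens on m3
  -> R1 @ bar 1 tick 0 v(0, 3): E3/B4 P5 -> D3/A4 P5 similar
  -> R2 @ bar 1 tick 0 v(0, 1): E3/E4 P8 -> D3/A3 P5 similar
  -> R2 @ bar 1 tick 0 v(1, 3): E4/B4 P5 -> A3/A4 P8 similar
  -> R1 @ bar 2 tick 0 v(1, 3): A3/A4 P8 -> G3/G4 P8 similar
  -> R7 @ bar 2 tick 0 v(2,): F4->B3 leap 6st
  -> R2 @ bar 3 tick 0 v(0, 1): E3/G3 m3 -> F3/C4 P5 similar
  -> R2 @ bar 3 tick 0 v(0, 2): E3/B3 P5 -> F3/F4 P8 similar
  -> R3 @ bar 3 tick 0 v(2, 3): F4 above E4
  -> R4 @ bar 3 tick 0 v(0, 3): F3/E4 M7 untreated
  -> R7 @ bar 3 tick 0 v(2,): B3->F4 leap 6st
  -> R3 @ bar 3 tick 1 v(2, 3): F4 above E4
  -> R3 @ bar 3 tick 2 v(2, 3): F4 above E4
  -> R3 @ bar 3 tick 3 v(2, 3): F4 above E4
  -> R2 @ bar 4 tick 0 v(1, 2): C4/F4 P4 -> E4/B4 P5 similar
  -> R3 @ bar 4 tick 0 v(2, 3): B4 above F4
  -> R4 @ bar 4 tick 0 v(0, 3): G3/F4 m7 untreated
  -> R7 @ bar 4 tick 0 v(2,): F4->B4 leap 6st
  -> R3 @ bar 4 tick 1 v(2, 3): B4 above F4
  -> R3 @ bar 4 tick 2 v(2, 3): B4 above F4
  -> R3 @ bar 4 tick 3 v(2, 3): B4 above F4
  -> R2 @ bar 5 tick 0 v(2, 3): B4/F4 TT -> C5/C5 P1 similar
  -> R4 @ bar 5 tick 0 v(0, 1): A3/B4 M2 untreated
  -> R4 @ bar 6 tick 0 v(0, 1): C4/F4 P4 untreated
  -> R4 @ bar 6 tick 0 v(0, 3): C4/B4 M7 untreated
  -> R7 @ bar 6 tick 0 v(1,): B4->F4 leap 6st
  -> R2 @ bar 7 tick 0 v(0, 2): C4/G4 P5 -> F3/F4 P8 similar
  -> R2 @ bar 7 tick 0 v(1, 3): F4/B4 TT -> D4/A4 P5 similar
  -> R8 @ bar 7 tick 0 v(0, 2): penult P8 not 3rd/6th
  -> R1 @ bar 8 tick 0 v(1, 3): D4/A4 P5 -> E4/B4 P5 similar
  -> R6 @ bar 8 tick 3 v(0, 2): closes on m3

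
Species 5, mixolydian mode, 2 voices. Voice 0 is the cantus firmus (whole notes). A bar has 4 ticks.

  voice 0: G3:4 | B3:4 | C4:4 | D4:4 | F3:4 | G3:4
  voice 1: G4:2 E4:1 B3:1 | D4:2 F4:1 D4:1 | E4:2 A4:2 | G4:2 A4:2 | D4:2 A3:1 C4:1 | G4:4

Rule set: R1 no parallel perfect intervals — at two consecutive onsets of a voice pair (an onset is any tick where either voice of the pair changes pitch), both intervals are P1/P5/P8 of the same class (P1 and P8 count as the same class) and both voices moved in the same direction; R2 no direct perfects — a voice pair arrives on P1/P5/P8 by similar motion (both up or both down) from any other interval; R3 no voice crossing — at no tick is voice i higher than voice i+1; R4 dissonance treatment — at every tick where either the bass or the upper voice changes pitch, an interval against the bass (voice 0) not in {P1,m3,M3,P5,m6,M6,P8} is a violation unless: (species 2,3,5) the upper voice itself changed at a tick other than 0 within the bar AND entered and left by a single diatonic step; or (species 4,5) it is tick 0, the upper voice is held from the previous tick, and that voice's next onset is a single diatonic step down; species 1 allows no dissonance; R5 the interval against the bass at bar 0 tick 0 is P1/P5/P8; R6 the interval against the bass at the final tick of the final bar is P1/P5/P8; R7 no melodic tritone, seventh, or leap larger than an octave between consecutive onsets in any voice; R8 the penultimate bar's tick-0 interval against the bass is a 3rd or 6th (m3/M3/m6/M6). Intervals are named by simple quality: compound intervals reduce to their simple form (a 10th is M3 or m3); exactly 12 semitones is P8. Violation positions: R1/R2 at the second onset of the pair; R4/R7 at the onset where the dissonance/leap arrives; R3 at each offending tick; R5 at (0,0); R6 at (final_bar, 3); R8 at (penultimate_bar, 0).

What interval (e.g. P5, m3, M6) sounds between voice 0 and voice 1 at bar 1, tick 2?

voice 0=B3 voice 1=F4 -> TT

TT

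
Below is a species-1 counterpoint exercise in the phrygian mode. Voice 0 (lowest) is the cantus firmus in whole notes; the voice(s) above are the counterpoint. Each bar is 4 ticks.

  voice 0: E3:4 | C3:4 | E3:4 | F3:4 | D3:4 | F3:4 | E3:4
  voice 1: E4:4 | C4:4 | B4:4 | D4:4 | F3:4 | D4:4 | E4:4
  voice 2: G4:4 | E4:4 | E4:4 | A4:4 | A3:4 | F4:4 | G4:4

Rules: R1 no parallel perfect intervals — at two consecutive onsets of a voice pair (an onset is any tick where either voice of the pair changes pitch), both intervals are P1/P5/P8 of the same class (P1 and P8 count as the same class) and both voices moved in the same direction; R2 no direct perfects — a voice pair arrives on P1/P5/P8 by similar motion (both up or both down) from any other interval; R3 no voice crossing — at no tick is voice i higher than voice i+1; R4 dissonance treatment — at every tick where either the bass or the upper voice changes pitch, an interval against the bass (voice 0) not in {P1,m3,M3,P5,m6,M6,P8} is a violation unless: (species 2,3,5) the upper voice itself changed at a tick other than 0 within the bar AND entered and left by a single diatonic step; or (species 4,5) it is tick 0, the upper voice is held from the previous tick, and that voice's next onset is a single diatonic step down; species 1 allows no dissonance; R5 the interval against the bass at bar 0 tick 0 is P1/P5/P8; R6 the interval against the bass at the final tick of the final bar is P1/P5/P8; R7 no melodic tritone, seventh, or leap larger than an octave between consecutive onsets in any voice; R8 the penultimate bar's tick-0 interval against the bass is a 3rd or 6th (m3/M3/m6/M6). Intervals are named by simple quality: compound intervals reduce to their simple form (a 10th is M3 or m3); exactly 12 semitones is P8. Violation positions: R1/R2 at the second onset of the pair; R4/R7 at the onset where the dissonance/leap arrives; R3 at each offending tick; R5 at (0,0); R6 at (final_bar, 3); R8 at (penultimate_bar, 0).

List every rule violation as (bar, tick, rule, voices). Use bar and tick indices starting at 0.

(0, 0, R5, (0, 2))
(1, 0, R1, (0, 1))
(2, 0, R2, (0, 1))
(2, 0, R3, (1, 2))
(2, 0, R7, (1,))
(2, 1, R3, (1, 2))
(2, 2, R3, (1, 2))
(2, 3, R3, (1, 2))
(4, 0, R2, (0, 2))
(5, 0, R2, (0, 2))
(5, 0, R8, (0, 2))
(6, 3, R6, (0, 2))

bar 0: v0=E3 v1=E4 v2=G4 downbeat m3
bar 1: v0=C3 v1=C4 v2=E4 downbeat M3
bar 2: v0=E3 v1=B4 v2=E4 downbeat P8
bar 3: v0=F3 v1=D4 v2=A4 downbeat M3
bar 4: v0=D3 v1=F3 v2=A3 downbeat P5
bar 5: v0=F3 v1=D4 v2=F4 downbeat P8
bar 6: v0=E3 v1=E4 v2=G4 downbeat m3
  -> R5 @ bar 0 tick 0 v(0, 2): opens on m3
  -> R1 @ bar 1 tick 0 v(0, 1): E3/E4 P8 -> C3/C4 P8 similar
  -> R2 @ bar 2 tick 0 v(0, 1): C3/C4 P8 -> E3/B4 P5 similar
  -> R3 @ bar 2 tick 0 v(1, 2): B4 above E4
  -> R7 @ bar 2 tick 0 v(1,): C4->B4 leap 11st
  -> R3 @ bar 2 tick 1 v(1, 2): B4 above E4
  -> R3 @ bar 2 tick 2 v(1, 2): B4 above E4
  -> R3 @ bar 2 tick 3 v(1, 2): B4 above E4
  -> R2 @ bar 4 tick 0 v(0, 2): F3/A4 M3 -> D3/A3 P5 similar
  -> R2 @ bar 5 tick 0 v(0, 2): D3/A3 P5 -> F3/F4 P8 similar
  -> R8 @ bar 5 tick 0 v(0, 2): penult P8 not 3rd/6th
  -> R6 @ bar 6 tick 3 v(0, 2): closes on m3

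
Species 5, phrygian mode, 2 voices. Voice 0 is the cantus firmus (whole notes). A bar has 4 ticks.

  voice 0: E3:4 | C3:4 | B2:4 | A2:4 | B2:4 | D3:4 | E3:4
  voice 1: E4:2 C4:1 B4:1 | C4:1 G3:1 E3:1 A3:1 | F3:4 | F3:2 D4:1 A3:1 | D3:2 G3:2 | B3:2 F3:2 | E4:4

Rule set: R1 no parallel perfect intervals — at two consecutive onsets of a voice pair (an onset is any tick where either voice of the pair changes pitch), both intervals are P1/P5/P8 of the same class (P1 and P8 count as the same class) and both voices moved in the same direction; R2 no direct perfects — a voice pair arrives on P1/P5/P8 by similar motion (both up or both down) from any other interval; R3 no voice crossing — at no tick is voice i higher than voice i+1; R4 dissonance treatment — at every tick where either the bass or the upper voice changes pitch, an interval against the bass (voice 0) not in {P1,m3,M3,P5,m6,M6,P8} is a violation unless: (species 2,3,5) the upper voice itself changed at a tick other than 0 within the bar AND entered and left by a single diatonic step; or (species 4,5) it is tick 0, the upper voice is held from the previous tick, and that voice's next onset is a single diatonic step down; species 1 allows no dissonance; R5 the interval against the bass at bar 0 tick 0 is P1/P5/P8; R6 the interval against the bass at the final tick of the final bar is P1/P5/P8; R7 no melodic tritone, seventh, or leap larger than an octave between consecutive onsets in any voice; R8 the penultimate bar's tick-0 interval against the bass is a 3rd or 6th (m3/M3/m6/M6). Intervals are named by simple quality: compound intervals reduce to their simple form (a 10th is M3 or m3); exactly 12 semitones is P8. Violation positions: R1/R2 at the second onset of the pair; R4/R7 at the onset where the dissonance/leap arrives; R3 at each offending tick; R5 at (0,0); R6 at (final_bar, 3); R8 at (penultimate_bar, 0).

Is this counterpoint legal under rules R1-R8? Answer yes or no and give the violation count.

bar 0: v0=E3 v1=E4 (P8)
bar 1: v0=C3 v1=C4 (P8)
bar 2: v0=B2 v1=F3 (TT)
bar 3: v0=A2 v1=F3 (m6)
bar 4: v0=B2 v1=D3 (m3)
bar 5: v0=D3 v1=B3 (M6)
bar 6: v0=E3 v1=E4 (P8)
  R7 @ bar0.3: C4->B4 leap 11st
  R2 @ bar1.0: E3/B4 P5 -> C3/C4 P8 similar
  R7 @ bar1.0: B4->C4 leap 11st
  R4 @ bar2.0: B2/F3 TT untreated
  R4 @ bar3.2: A2/D4 P4 untreated
  R7 @ bar5.2: B3->F3 leap 6st
  R2 @ bar6.0: D3/F3 m3 -> E3/E4 P8 similar
  R7 @ bar6.0: F3->E4 leap 11st

No (8 violations)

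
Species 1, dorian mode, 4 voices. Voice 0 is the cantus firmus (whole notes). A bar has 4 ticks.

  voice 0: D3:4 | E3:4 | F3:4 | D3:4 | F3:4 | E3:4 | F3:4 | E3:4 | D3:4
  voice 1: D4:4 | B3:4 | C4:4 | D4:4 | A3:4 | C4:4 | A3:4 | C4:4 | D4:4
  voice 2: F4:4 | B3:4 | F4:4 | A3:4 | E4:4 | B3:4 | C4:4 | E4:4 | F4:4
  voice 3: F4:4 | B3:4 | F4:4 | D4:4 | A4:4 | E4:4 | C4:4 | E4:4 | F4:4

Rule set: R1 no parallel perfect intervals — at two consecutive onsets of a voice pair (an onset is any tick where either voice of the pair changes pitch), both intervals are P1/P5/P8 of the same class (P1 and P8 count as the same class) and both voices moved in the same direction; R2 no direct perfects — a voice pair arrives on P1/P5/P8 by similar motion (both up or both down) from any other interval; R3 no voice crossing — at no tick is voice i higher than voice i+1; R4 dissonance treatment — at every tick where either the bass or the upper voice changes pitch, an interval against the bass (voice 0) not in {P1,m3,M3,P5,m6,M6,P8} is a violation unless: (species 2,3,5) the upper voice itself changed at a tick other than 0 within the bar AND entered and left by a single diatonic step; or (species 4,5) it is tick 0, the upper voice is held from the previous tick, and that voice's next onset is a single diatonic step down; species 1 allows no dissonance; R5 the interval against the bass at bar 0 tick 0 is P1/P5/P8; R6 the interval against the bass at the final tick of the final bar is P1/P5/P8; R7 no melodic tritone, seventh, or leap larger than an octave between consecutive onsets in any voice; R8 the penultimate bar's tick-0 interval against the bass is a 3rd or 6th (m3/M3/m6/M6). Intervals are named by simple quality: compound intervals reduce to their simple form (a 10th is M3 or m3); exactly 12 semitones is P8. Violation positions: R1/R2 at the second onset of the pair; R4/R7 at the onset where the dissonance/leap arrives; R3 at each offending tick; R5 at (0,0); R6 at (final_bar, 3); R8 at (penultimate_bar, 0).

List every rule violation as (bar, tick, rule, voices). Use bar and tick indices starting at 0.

(0, 0, R5, (0, 2))
(0, 0, R5, (0, 3))
(1, 0, R1, (2, 3))
(1, 0, R2, (1, 2))
(1, 0, R2, (1, 3))
(1, 0, R7, (2,))
(1, 0, R7, (3,))
(2, 0, R1, (0, 1))
(2, 0, R1, (2, 3))
(2, 0, R2, (0, 2))
(2, 0, R2, (0, 3))
(2, 0, R7, (2,))
(2, 0, R7, (3,))
(3, 0, R1, (0, 3))
(3, 0, R2, (0, 2))
(3, 0, R3, (1, 2))
(3, 1, R3, (1, 2))
(3, 2, R3, (1, 2))
(3, 3, R3, (1, 2))
(4, 0, R4, (0, 2))
(5, 0, R2, (0, 2))
(5, 0, R2, (0, 3))
(5, 0, R3, (1, 2))
(5, 1, R3, (1, 2))
(5, 2, R3, (1, 2))
(5, 3, R3, (1, 2))
(6, 0, R1, (0, 2))
(7, 0, R1, (2, 3))
(7, 0, R8, (0, 2))
(7, 0, R8, (0, 3))
(8, 0, R1, (2, 3))
(8, 3, R6, (0, 2))
(8, 3, R6, (0, 3))

bar 0: v0=D3 v1=D4 v2=F4 v3=F4 downbeat m3
bar 1: v0=E3 v1=B3 v2=B3 v3=B3 downbeat P5
bar 2: v0=F3 v1=C4 v2=F4 v3=F4 downbeat P8
bar 3: v0=D3 v1=D4 v2=A3 v3=D4 downbeat P8
bar 4: v0=F3 v1=A3 v2=E4 v3=A4 downbeat M3
bar 5: v0=E3 v1=C4 v2=B3 v3=E4 downbeat P8
bar 6: v0=F3 v1=A3 v2=C4 v3=C4 downbeat P5
bar 7: v0=E3 v1=C4 v2=E4 v3=E4 downbeat P8
bar 8: v0=D3 v1=D4 v2=F4 v3=F4 downbeat m3
  -> R5 @ bar 0 tick 0 v(0, 2): opens on m3
  -> R5 @ bar 0 tick 0 v(0, 3): opens on m3
  -> R1 @ bar 1 tick 0 v(2, 3): F4/F4 P1 -> B3/B3 P1 similar
  -> R2 @ bar 1 tick 0 v(1, 2): D4/F4 m3 -> B3/B3 P1 similar
  -> R2 @ bar 1 tick 0 v(1, 3): D4/F4 m3 -> B3/B3 P1 similar
  -> R7 @ bar 1 tick 0 v(2,): F4->B3 leap 6st
  -> R7 @ bar 1 tick 0 v(3,): F4->B3 leap 6st
  -> R1 @ bar 2 tick 0 v(0, 1): E3/B3 P5 -> F3/C4 P5 similar
  -> R1 @ bar 2 tick 0 v(2, 3): B3/B3 P1 -> F4/F4 P1 similar
  -> R2 @ bar 2 tick 0 v(0, 2): E3/B3 P5 -> F3/F4 P8 similar
  -> R2 @ bar 2 tick 0 v(0, 3): E3/B3 P5 -> F3/F4 P8 similar
  -> R7 @ bar 2 tick 0 v(2,): B3->F4 leap 6st
  -> R7 @ bar 2 tick 0 v(3,): B3->F4 leap 6st
  -> R1 @ bar 3 tick 0 v(0, 3): F3/F4 P8 -> D3/D4 P8 similar
  -> R2 @ bar 3 tick 0 v(0, 2): F3/F4 P8 -> D3/A3 P5 similar
  -> R3 @ bar 3 tick 0 v(1, 2): D4 above A3
  -> R3 @ bar 3 tick 1 v(1, 2): D4 above A3
  -> R3 @ bar 3 tick 2 v(1, 2): D4 above A3
  -> R3 @ bar 3 tick 3 v(1, 2): D4 above A3
  -> R4 @ bar 4 tick 0 v(0, 2): F3/E4 M7 untreated
  -> R2 @ bar 5 tick 0 v(0, 2): F3/E4 M7 -> E3/B3 P5 similar
  -> R2 @ bar 5 tick 0 v(0, 3): F3/A4 M3 -> E3/E4 P8 similar
  -> R3 @ bar 5 tick 0 v(1, 2): C4 above B3
  -> R3 @ bar 5 tick 1 v(1, 2): C4 above B3
  -> R3 @ bar 5 tick 2 v(1, 2): C4 above B3
  -> R3 @ bar 5 tick 3 v(1, 2): C4 above B3
  -> R1 @ bar 6 tick 0 v(0, 2): E3/B3 P5 -> F3/C4 P5 similar
  -> R1 @ bar 7 tick 0 v(2, 3): C4/C4 P1 -> E4/E4 P1 similar
  -> R8 @ bar 7 tick 0 v(0, 2): penult P8 not 3rd/6th
  -> R8 @ bar 7 tick 0 v(0, 3): penult P8 not 3rd/6th
  -> R1 @ bar 8 tick 0 v(2, 3): E4/E4 P1 -> F4/F4 P1 similar
  -> R6 @ bar 8 tick 3 v(0, 2): closes on m3
  -> R6 @ bar 8 tick 3 v(0, 3): closes on m3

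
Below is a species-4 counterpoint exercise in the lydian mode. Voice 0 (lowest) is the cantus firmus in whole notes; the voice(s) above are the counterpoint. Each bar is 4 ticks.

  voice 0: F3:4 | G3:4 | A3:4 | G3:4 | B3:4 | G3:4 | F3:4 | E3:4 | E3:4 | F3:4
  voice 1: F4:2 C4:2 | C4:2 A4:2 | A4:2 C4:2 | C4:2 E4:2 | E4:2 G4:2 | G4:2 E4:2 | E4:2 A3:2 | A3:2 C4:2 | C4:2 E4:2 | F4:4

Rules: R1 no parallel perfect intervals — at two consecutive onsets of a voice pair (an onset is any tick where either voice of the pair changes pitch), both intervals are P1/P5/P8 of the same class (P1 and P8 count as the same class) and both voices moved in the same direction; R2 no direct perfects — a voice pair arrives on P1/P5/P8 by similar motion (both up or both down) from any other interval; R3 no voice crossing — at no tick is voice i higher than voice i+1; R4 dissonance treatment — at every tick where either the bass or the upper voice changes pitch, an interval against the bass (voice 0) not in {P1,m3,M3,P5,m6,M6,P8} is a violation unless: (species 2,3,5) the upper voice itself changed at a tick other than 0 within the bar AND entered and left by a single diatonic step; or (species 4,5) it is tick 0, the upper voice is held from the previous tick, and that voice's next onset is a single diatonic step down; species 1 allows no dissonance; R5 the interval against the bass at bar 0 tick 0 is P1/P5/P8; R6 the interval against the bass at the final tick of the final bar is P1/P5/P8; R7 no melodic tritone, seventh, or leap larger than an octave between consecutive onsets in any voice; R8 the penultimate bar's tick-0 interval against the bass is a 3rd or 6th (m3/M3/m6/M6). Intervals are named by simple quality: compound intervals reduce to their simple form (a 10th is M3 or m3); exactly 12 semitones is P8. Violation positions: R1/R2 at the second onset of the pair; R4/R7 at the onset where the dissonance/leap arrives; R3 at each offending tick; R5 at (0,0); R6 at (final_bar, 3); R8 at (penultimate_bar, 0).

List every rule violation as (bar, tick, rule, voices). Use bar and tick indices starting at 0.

bar 0: v0=F3 v1=F4 downbeat P8
bar 1: v0=G3 v1=C4 downbeat P4
bar 2: v0=A3 v1=A4 downbeat P8
bar 3: v0=G3 v1=C4 downbeat P4
bar 4: v0=B3 v1=E4 downbeat P4
bar 5: v0=G3 v1=G4 downbeat P8
bar 6: v0=F3 v1=E4 downbeat M7
bar 7: v0=E3 v1=A3 downbeat P4
bar 8: v0=E3 v1=C4 downbeat m6
bar 9: v0=F3 v1=F4 downbeat P8
  -> R4 @ bar 1 tick 0 v(0, 1): G3/C4 P4 untreated
  -> R4 @ bar 1 tick 2 v(0, 1): G3/A4 M2 untreated
  -> R4 @ bar 3 tick 0 v(0, 1): G3/C4 P4 untreated
  -> R4 @ bar 4 tick 0 v(0, 1): B3/E4 P4 untreated
  -> R4 @ bar 6 tick 0 v(0, 1): F3/E4 M7 untreated
  -> R4 @ bar 7 tick 0 v(0, 1): E3/A3 P4 untreated
  -> R1 @ bar 9 tick 0 v(0, 1): E3/E4 P8 -> F3/F4 P8 similar

(1, 0, R4, (0, 1))
(1, 2, R4, (0, 1))
(3, 0, R4, (0, 1))
(4, 0, R4, (0, 1))
(6, 0, R4, (0, 1))
(7, 0, R4, (0, 1))
(9, 0, R1, (0, 1))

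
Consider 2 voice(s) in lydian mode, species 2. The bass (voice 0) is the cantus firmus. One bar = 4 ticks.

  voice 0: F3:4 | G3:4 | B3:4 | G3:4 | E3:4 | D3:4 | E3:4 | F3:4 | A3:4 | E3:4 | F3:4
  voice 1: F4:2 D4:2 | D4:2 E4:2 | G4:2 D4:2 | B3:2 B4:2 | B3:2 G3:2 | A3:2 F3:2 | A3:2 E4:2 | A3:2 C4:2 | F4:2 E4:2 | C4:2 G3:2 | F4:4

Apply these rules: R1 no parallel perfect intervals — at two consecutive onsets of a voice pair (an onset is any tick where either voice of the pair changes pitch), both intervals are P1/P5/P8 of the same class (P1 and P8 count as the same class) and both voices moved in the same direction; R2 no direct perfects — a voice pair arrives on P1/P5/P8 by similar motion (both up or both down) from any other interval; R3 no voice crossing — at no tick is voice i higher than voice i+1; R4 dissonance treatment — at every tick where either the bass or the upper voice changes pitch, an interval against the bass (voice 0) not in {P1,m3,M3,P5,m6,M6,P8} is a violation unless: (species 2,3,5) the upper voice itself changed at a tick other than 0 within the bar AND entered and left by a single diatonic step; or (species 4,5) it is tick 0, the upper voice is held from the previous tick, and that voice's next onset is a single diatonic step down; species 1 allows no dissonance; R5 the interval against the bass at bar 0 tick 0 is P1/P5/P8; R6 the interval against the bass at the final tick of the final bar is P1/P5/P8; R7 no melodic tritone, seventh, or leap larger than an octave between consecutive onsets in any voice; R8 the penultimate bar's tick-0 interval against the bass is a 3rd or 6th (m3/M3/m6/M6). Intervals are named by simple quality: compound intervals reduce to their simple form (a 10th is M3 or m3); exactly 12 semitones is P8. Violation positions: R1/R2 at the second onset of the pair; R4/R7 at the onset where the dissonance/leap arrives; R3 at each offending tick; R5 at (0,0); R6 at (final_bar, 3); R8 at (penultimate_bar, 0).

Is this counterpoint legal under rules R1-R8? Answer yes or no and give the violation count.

bar 0: v0=F3 v1=F4 (P8)
bar 1: v0=G3 v1=D4 (P5)
bar 2: v0=B3 v1=G4 (m6)
bar 3: v0=G3 v1=B3 (M3)
bar 4: v0=E3 v1=B3 (P5)
bar 5: v0=D3 v1=A3 (P5)
bar 6: v0=E3 v1=A3 (P4)
bar 7: v0=F3 v1=A3 (M3)
bar 8: v0=A3 v1=F4 (m6)
bar 9: v0=E3 v1=C4 (m6)
bar 10: v0=F3 v1=F4 (P8)
  R2 @ bar4.0: G3/B4 M3 -> E3/B3 P5 similar
  R4 @ bar6.0: E3/A3 P4 untreated
  R2 @ bar10.0: E3/G3 m3 -> F3/F4 P8 similar
  R7 @ bar10.0: G3->F4 leap 10st

No (4 violations)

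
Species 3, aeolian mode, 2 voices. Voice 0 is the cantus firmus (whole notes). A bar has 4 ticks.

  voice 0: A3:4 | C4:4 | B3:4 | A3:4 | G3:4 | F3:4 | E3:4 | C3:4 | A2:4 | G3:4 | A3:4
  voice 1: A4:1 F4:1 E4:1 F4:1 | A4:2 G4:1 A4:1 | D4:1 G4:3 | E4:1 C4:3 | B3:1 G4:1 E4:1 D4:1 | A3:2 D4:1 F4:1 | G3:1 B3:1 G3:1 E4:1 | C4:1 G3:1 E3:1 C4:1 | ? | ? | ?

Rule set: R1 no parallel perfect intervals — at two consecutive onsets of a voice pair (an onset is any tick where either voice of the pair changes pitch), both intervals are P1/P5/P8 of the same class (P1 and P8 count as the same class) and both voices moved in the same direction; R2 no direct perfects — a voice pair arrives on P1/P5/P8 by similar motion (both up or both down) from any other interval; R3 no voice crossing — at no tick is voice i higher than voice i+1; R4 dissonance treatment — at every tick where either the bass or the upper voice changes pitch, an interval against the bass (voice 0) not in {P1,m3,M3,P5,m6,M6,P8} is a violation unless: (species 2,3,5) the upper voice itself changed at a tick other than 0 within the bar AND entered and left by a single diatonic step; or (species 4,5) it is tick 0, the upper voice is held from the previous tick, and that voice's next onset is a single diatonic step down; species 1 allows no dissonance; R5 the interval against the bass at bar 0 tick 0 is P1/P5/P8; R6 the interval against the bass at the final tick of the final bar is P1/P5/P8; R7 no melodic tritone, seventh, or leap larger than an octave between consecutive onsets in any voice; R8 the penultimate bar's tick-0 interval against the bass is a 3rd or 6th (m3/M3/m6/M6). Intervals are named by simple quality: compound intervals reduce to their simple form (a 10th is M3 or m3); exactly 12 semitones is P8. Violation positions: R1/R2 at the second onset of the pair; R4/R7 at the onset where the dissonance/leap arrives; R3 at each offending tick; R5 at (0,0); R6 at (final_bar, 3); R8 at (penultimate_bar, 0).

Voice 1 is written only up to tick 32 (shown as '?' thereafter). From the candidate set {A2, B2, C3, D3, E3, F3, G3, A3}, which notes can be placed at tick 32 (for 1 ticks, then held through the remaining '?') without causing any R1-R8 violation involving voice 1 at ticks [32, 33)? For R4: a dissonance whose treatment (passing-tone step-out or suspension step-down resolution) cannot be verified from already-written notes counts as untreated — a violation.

{C3, F3}

A2: violates R1,R7
B2: violates R4,R7
C3: legal
D3: violates R4,R7
E3: violates R2
F3: legal
G3: violates R4
A3: violates R1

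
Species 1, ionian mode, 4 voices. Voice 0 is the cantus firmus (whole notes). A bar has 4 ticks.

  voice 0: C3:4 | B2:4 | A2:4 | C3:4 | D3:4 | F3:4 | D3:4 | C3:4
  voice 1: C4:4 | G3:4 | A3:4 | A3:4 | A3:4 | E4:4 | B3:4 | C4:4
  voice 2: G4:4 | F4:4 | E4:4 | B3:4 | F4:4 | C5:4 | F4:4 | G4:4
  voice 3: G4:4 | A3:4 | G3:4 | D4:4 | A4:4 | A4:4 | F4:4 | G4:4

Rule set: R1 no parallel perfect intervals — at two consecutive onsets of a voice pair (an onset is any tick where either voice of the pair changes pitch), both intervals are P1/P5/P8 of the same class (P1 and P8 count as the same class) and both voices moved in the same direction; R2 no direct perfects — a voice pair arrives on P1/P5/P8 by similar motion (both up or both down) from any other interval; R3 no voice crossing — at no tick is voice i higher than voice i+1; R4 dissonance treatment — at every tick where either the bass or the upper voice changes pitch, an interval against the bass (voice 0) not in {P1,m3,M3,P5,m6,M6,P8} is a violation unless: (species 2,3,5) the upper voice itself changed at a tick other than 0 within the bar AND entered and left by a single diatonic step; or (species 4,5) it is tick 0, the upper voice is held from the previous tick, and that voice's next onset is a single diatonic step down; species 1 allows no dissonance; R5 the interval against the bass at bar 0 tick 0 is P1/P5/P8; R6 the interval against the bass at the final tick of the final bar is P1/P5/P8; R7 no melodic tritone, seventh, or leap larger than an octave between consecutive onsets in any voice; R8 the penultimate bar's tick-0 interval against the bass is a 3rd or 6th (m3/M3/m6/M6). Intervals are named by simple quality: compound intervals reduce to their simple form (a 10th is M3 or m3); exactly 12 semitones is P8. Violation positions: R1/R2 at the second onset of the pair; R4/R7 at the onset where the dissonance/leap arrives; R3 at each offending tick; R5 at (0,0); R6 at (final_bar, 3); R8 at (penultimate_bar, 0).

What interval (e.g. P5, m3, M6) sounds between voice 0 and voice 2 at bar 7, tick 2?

P5

voice 0=C3 voice 2=G4 -> P5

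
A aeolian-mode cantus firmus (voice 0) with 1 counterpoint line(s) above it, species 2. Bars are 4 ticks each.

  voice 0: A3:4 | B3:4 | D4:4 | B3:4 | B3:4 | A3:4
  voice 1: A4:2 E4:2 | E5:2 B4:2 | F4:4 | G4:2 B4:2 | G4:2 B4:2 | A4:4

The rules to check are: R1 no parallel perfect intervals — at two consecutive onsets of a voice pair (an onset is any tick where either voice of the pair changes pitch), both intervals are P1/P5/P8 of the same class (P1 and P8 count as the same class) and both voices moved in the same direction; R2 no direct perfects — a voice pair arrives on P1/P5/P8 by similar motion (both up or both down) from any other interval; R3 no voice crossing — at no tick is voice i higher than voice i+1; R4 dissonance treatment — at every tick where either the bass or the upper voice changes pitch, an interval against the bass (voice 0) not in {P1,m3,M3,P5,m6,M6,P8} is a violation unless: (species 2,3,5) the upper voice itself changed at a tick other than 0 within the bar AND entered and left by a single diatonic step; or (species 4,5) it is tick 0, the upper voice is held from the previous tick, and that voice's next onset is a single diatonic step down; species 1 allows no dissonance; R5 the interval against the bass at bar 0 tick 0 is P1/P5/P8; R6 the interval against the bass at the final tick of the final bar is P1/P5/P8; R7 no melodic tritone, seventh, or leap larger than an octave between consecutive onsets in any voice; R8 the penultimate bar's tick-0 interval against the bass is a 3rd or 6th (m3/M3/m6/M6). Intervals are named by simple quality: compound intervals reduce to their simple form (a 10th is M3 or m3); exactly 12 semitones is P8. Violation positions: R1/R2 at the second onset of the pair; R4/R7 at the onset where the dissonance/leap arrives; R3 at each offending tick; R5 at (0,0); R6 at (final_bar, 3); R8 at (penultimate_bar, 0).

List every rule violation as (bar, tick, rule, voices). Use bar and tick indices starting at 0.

(1, 0, R4, (0, 1))
(2, 0, R7, (1,))
(5, 0, R1, (0, 1))

bar 0: v0=A3 v1=A4 downbeat P8
bar 1: v0=B3 v1=E5 downbeat P4
bar 2: v0=D4 v1=F4 downbeat m3
bar 3: v0=B3 v1=G4 downbeat m6
bar 4: v0=B3 v1=G4 downbeat m6
bar 5: v0=A3 v1=A4 downbeat P8
  -> R4 @ bar 1 tick 0 v(0, 1): B3/E5 P4 untreated
  -> R7 @ bar 2 tick 0 v(1,): B4->F4 leap 6st
  -> R1 @ bar 5 tick 0 v(0, 1): B3/B4 P8 -> A3/A4 P8 similar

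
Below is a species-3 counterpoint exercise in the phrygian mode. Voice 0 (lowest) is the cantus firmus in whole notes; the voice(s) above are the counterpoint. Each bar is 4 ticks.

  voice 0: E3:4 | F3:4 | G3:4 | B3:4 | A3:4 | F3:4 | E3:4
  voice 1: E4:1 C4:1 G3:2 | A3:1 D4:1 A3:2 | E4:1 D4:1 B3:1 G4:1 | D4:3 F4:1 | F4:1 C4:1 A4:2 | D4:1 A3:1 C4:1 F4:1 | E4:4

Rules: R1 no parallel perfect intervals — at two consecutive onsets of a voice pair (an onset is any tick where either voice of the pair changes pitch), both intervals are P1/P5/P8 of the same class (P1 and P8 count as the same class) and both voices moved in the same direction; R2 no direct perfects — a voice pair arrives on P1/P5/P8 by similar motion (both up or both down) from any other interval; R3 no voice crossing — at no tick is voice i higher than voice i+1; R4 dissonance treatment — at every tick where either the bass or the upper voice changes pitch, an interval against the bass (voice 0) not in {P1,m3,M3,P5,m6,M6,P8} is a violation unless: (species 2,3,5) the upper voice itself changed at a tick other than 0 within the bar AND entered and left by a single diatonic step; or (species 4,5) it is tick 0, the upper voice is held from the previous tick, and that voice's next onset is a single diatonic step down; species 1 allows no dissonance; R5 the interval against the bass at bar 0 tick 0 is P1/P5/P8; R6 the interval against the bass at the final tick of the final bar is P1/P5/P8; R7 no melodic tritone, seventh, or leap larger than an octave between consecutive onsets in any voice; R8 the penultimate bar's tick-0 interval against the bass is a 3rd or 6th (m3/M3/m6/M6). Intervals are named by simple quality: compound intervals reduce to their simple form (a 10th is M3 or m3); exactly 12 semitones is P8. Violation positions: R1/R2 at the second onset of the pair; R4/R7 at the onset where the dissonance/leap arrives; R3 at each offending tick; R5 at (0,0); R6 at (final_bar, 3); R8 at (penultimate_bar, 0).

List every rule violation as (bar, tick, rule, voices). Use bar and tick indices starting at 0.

(3, 3, R4, (0, 1))
(6, 0, R1, (0, 1))

bar 0: v0=E3 v1=E4 downbeat P8
bar 1: v0=F3 v1=A3 downbeat M3
bar 2: v0=G3 v1=E4 downbeat M6
bar 3: v0=B3 v1=D4 downbeat m3
bar 4: v0=A3 v1=F4 downbeat m6
bar 5: v0=F3 v1=D4 downbeat M6
bar 6: v0=E3 v1=E4 downbeat P8
  -> R4 @ bar 3 tick 3 v(0, 1): B3/F4 TT untreated
  -> R1 @ bar 6 tick 0 v(0, 1): F3/F4 P8 -> E3/E4 P8 similar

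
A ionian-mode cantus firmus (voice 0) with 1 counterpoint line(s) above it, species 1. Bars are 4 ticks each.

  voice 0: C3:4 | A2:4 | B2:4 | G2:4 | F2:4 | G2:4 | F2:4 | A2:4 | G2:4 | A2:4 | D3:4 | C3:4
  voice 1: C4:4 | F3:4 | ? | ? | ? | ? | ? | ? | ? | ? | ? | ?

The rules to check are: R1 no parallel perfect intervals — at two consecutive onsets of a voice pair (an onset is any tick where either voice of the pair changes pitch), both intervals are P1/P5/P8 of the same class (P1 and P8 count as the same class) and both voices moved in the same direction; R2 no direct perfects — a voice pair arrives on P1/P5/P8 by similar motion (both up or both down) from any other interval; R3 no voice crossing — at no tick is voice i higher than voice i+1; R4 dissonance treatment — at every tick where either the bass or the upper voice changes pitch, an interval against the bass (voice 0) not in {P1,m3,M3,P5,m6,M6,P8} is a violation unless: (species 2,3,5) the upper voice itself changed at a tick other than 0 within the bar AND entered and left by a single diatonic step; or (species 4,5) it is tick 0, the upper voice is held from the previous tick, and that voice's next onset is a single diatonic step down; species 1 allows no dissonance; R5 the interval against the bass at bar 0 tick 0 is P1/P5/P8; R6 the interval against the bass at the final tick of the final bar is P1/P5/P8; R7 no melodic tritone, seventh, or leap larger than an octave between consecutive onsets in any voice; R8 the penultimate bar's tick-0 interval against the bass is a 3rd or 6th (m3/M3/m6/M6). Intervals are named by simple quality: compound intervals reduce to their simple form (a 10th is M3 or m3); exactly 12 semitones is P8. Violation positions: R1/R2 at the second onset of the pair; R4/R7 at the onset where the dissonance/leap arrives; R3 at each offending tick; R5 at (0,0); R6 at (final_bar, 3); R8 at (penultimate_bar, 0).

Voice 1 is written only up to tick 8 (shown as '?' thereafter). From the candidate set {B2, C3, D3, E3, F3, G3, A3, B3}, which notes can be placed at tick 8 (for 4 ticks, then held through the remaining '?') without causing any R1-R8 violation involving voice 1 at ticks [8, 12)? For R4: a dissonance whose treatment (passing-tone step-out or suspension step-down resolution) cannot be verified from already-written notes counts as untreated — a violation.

{D3, G3}

B2: violates R7
C3: violates R4
D3: legal
E3: violates R4
F3: violates R4
G3: legal
A3: violates R4
B3: violates R2,R7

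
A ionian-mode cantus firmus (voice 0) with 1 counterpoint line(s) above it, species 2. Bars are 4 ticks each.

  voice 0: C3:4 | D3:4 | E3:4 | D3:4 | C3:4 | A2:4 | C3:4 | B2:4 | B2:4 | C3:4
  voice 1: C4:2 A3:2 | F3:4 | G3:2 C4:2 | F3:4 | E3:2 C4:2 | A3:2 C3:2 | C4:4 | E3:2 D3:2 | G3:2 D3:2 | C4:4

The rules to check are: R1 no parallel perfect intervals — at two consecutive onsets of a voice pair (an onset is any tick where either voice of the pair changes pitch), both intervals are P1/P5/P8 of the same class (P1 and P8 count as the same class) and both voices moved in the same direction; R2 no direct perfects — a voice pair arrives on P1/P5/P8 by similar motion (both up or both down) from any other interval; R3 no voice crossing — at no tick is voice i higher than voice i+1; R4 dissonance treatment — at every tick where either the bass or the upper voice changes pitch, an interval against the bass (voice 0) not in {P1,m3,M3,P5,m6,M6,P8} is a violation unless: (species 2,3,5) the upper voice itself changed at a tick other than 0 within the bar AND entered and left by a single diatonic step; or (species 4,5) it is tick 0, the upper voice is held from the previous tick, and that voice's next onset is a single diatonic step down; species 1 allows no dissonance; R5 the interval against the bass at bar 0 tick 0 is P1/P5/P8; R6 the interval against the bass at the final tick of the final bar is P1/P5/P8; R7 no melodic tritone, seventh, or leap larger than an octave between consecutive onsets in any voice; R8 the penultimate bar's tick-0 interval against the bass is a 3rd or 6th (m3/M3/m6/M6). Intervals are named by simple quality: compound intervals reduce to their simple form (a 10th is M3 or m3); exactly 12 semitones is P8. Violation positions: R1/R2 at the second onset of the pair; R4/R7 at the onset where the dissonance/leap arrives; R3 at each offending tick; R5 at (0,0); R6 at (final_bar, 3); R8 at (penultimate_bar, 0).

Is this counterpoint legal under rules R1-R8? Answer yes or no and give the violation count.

No (5 violations)

bar 0: v0=C3 v1=C4 (P8)
bar 1: v0=D3 v1=F3 (m3)
bar 2: v0=E3 v1=G3 (m3)
bar 3: v0=D3 v1=F3 (m3)
bar 4: v0=C3 v1=E3 (M3)
bar 5: v0=A2 v1=A3 (P8)
bar 6: v0=C3 v1=C4 (P8)
bar 7: v0=B2 v1=E3 (P4)
bar 8: v0=B2 v1=G3 (m6)
bar 9: v0=C3 v1=C4 (P8)
  R1 @ bar5.0: C3/C4 P8 -> A2/A3 P8 similar
  R2 @ bar6.0: A2/C3 m3 -> C3/C4 P8 similar
  R4 @ bar7.0: B2/E3 P4 untreated
  R2 @ bar9.0: B2/D3 m3 -> C3/C4 P8 similar
  R7 @ bar9.0: D3->C4 leap 10st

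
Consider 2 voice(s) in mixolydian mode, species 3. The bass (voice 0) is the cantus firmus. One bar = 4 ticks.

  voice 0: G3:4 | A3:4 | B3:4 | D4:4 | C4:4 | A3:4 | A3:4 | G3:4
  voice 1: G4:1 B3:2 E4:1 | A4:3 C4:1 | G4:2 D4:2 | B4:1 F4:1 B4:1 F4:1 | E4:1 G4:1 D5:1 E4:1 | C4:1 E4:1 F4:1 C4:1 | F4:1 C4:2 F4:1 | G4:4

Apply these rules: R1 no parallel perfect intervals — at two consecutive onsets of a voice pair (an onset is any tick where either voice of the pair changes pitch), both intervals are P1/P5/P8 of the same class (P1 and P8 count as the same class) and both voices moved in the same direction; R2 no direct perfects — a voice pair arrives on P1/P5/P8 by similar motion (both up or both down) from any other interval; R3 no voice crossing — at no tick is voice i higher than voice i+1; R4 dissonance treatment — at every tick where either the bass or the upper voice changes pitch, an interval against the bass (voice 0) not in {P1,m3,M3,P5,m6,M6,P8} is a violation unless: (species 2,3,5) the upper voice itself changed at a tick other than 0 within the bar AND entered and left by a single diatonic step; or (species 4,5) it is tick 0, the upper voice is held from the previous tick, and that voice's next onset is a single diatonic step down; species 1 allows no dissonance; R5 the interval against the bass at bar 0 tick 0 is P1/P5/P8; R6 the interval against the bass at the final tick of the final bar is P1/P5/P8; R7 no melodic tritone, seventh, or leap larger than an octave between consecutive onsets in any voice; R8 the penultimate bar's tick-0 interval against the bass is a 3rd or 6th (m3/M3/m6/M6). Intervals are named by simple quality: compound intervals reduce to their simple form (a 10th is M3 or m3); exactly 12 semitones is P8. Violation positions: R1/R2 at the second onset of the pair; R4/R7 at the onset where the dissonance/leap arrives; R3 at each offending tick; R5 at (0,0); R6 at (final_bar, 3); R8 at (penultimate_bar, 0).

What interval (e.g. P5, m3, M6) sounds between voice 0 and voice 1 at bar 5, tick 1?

voice 0=A3 voice 1=E4 -> P5

P5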